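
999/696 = 1 + 101/232= 1.44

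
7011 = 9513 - 2502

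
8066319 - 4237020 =3829299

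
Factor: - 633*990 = - 2^1*3^3*5^1*11^1*211^1 = - 626670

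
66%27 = 12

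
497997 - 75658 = 422339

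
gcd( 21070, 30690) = 10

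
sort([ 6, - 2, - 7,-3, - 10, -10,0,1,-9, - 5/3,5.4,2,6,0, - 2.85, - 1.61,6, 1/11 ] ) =[ - 10,- 10, - 9, - 7, - 3, - 2.85, - 2, - 5/3, - 1.61 , 0,0,1/11,  1,2,5.4,6,  6, 6 ]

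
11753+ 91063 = 102816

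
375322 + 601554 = 976876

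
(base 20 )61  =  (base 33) 3m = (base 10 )121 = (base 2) 1111001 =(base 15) 81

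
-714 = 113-827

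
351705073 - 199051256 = 152653817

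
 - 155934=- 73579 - 82355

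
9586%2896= 898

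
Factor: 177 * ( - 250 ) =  - 44250 = - 2^1*3^1*5^3*59^1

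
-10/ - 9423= 10/9423= 0.00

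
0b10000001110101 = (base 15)26de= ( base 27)BAK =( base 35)6re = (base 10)8309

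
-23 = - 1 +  - 22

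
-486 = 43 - 529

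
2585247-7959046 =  - 5373799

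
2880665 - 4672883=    - 1792218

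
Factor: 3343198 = 2^1 * 1671599^1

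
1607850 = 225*7146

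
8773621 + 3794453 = 12568074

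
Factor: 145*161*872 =20356840  =  2^3*5^1*7^1 * 23^1*29^1*109^1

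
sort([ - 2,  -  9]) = [-9,-2 ]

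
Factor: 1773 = 3^2*197^1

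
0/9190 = 0 = 0.00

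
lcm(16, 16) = 16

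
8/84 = 2/21 = 0.10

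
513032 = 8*64129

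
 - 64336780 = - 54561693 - 9775087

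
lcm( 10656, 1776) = 10656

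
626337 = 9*69593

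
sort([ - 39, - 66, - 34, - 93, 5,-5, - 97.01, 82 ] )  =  [ - 97.01, - 93, - 66, - 39 , - 34,-5 , 5,82]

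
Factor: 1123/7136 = 2^( - 5)*223^( - 1)*1123^1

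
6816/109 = 62 + 58/109 = 62.53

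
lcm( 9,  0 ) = 0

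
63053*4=252212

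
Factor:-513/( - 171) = 3^1= 3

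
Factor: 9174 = 2^1* 3^1*11^1*139^1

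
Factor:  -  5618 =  - 2^1*53^2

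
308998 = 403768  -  94770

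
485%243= 242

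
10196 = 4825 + 5371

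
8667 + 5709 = 14376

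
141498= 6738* 21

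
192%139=53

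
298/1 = 298   =  298.00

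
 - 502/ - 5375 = 502/5375  =  0.09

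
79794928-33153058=46641870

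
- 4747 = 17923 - 22670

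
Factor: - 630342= - 2^1*3^5*1297^1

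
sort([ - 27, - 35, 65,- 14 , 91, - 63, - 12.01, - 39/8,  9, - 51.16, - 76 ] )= [ - 76,  -  63, - 51.16,  -  35,-27, - 14, - 12.01, - 39/8,9,65, 91 ] 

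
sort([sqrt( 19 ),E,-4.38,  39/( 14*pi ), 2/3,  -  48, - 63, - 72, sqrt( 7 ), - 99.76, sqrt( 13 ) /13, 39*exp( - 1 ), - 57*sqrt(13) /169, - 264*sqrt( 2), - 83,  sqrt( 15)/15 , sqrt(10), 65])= [ - 264*sqrt( 2), - 99.76, - 83, - 72, - 63, - 48, - 4.38, - 57*sqrt( 13 ) /169, sqrt(15)/15,  sqrt(13)/13,  2/3,39/( 14*pi), sqrt( 7 ),E,  sqrt(  10), sqrt ( 19),39* exp( - 1 ), 65] 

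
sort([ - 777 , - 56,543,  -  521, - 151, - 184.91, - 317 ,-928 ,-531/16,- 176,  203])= [-928, - 777 , -521,  -  317, - 184.91, - 176, - 151  , - 56, - 531/16, 203, 543 ] 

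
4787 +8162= 12949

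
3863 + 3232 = 7095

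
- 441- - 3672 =3231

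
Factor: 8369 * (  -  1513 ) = - 17^1*89^1*8369^1 = - 12662297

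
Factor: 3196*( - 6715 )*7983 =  - 2^2*3^2*5^1*17^2*47^1 * 79^1*887^1   =  - 171324280620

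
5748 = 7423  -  1675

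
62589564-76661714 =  -14072150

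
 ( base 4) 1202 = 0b1100010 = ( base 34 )2U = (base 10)98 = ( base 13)77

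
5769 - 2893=2876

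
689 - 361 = 328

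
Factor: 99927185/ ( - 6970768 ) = -2^(-4 )*5^1 * 7^ (- 1)*29^1 * 109^(-1 )*271^1 *571^( - 1)*2543^1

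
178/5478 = 89/2739= 0.03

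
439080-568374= - 129294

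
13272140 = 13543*980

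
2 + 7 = 9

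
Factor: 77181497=2297^1 * 33601^1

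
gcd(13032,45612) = 6516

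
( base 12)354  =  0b111110000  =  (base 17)1c3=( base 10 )496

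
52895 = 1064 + 51831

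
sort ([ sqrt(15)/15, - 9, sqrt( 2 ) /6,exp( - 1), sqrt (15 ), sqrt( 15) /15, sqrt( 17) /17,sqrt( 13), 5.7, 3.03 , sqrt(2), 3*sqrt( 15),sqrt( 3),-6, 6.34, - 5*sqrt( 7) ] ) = [-5*sqrt( 7 ),- 9, - 6, sqrt( 2)/6, sqrt( 17 ) /17, sqrt( 15)/15,  sqrt( 15)/15, exp( - 1), sqrt(2), sqrt(3 ),3.03, sqrt( 13 ), sqrt( 15), 5.7, 6.34, 3*sqrt( 15) ]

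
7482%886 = 394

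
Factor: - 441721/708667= - 7^1*63103^1*708667^(- 1 ) 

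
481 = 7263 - 6782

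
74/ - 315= - 1 + 241/315 = - 0.23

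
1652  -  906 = 746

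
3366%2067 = 1299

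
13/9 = 13/9 = 1.44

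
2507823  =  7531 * 333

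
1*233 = 233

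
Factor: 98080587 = 3^2*11^1*47^1*107^1*197^1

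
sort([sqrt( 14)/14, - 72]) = [-72, sqrt(14)/14 ]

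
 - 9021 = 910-9931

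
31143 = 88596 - 57453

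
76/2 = 38 = 38.00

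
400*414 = 165600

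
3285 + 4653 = 7938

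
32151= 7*4593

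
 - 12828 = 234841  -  247669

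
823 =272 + 551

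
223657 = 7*31951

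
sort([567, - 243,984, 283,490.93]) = [ - 243,  283, 490.93 , 567, 984]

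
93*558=51894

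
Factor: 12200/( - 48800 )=-1/4 = - 2^( - 2)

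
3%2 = 1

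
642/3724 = 321/1862= 0.17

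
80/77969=80/77969 = 0.00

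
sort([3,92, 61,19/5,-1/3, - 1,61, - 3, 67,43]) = [ - 3,-1,- 1/3,3,19/5,43,  61,61,67,92]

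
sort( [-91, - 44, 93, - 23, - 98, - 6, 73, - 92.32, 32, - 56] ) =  [ - 98, -92.32, - 91,  -  56, - 44,- 23,-6,  32,  73,93]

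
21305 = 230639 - 209334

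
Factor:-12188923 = -97^1* 125659^1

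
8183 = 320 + 7863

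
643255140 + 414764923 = 1058020063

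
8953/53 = 168 +49/53 = 168.92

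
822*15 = 12330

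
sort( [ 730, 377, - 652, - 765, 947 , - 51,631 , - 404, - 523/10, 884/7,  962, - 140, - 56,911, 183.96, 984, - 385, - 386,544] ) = [  -  765, - 652,-404, - 386, - 385,-140, - 56, - 523/10, -51, 884/7, 183.96, 377,544,631,  730,911 , 947,962,984]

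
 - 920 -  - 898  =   - 22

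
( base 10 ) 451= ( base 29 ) fg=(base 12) 317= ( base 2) 111000011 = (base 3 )121201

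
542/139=3+125/139 = 3.90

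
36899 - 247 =36652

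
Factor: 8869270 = 2^1*5^1*37^1*23971^1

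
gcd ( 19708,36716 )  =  4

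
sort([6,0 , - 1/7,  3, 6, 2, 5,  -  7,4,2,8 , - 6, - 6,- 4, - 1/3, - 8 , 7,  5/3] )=[ - 8, - 7, - 6,  -  6, - 4 , - 1/3,  -  1/7, 0,5/3,2, 2, 3,4,5,6,6,7, 8]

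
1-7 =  - 6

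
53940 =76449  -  22509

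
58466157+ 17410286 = 75876443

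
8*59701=477608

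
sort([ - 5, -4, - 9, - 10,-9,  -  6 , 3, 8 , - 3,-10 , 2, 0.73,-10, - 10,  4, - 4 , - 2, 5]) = [ - 10, - 10, - 10, - 10, - 9,-9,-6, - 5, -4, - 4, - 3, - 2, 0.73,2, 3, 4,5,8]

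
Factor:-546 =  -2^1*3^1*7^1*13^1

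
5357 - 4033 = 1324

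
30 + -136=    - 106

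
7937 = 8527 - 590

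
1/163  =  1/163 = 0.01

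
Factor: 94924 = 2^2*19^1 * 1249^1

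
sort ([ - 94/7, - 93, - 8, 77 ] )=[ - 93, - 94/7, - 8, 77] 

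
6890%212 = 106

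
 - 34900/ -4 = 8725  +  0/1= 8725.00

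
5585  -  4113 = 1472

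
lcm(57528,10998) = 747864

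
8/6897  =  8/6897 =0.00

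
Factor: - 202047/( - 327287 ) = 3^1 * 509^ (- 1) * 643^ ( - 1) * 67349^1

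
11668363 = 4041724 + 7626639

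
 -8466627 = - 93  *91039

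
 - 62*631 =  - 39122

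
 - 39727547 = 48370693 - 88098240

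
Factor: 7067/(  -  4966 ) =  - 37/26 = - 2^ ( - 1)*13^( - 1 )*37^1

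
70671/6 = 11778 + 1/2  =  11778.50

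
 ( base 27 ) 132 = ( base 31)Q6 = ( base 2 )1100101100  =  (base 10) 812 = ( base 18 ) 292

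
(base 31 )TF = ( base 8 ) 1622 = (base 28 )14i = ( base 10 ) 914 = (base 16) 392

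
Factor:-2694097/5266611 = - 384871/752373 = - 3^( - 2)*83^1*4637^1*83597^(-1 ) 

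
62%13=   10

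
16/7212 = 4/1803 = 0.00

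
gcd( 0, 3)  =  3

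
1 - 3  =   - 2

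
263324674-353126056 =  - 89801382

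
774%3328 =774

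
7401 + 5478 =12879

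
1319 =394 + 925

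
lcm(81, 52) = 4212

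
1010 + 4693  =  5703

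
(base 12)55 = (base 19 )38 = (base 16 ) 41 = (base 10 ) 65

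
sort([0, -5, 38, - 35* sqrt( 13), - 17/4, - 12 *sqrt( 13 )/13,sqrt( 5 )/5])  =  [ - 35*sqrt( 13 ), - 5, - 17/4, - 12*sqrt( 13 )/13,0, sqrt( 5) /5,38 ] 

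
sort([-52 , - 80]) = [ - 80, - 52] 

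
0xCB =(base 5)1303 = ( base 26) 7l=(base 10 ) 203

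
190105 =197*965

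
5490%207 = 108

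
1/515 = 1/515 = 0.00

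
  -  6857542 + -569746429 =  - 576603971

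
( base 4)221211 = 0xA65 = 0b101001100101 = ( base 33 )2EL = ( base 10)2661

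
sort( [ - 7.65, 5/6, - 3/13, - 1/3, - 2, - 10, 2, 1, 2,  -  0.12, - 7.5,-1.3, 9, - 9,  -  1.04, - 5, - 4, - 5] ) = [  -  10, - 9, - 7.65, - 7.5 , - 5,- 5,-4, - 2, - 1.3, -1.04, - 1/3,  -  3/13, - 0.12, 5/6, 1, 2, 2, 9 ] 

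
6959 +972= 7931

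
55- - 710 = 765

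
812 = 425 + 387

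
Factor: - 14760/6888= - 15/7= - 3^1 *5^1*7^(- 1)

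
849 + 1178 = 2027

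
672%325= 22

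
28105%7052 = 6949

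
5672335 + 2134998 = 7807333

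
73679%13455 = 6404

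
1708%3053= 1708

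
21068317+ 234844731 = 255913048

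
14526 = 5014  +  9512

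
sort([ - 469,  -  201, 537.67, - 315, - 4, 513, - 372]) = [ - 469, - 372,-315, - 201 , - 4, 513,537.67] 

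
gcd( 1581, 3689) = 527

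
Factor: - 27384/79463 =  - 2^3*3^1*7^1*163^1*229^( - 1 )*347^( - 1)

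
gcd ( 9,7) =1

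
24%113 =24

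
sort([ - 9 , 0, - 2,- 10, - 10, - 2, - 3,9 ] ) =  [-10, - 10, - 9, - 3,-2, - 2, 0,9]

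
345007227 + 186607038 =531614265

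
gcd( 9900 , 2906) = 2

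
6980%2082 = 734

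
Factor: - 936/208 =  - 9/2  =  - 2^(  -  1)*3^2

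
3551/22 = 161 + 9/22 = 161.41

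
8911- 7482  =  1429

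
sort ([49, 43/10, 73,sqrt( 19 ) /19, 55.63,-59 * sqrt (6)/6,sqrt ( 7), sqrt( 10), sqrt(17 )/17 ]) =[-59*sqrt( 6)/6,sqrt(19 )/19,  sqrt( 17 )/17,sqrt (7 ), sqrt( 10),43/10, 49, 55.63,73]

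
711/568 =1+143/568 = 1.25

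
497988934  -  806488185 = -308499251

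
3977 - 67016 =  - 63039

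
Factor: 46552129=13^1*1381^1*2593^1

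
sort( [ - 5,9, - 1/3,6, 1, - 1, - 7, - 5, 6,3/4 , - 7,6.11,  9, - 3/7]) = [- 7, - 7, - 5,  -  5, - 1 , - 3/7, - 1/3,3/4,1, 6, 6,6.11,9 , 9 ] 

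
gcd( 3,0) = 3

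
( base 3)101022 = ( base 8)426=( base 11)233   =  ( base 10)278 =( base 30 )98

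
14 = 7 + 7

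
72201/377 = 72201/377 = 191.51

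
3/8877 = 1/2959 = 0.00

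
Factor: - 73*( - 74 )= 5402 = 2^1*37^1*73^1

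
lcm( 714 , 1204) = 61404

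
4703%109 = 16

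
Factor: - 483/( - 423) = 3^(-1)*7^1*23^1*47^( - 1) = 161/141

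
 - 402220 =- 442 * 910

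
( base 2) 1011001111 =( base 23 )186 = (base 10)719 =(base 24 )15n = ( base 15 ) 32E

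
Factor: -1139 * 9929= -11309131= -  17^1*67^1*9929^1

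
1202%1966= 1202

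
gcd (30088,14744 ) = 8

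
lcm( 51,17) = 51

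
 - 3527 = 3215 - 6742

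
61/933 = 61/933  =  0.07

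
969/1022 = 969/1022=0.95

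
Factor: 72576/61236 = 32/27 = 2^5* 3^( - 3)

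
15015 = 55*273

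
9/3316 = 9/3316 = 0.00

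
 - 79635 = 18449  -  98084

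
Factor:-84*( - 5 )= 420 = 2^2*3^1*5^1*7^1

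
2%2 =0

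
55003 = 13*4231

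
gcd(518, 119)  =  7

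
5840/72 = 730/9 = 81.11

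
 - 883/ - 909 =883/909 = 0.97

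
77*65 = 5005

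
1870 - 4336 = -2466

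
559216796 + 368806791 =928023587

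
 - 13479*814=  - 10971906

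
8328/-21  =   - 397 + 3/7 = - 396.57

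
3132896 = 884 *3544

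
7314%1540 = 1154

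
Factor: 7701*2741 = 21108441 = 3^1 * 17^1*151^1 * 2741^1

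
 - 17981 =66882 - 84863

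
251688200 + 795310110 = 1046998310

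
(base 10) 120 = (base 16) 78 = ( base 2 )1111000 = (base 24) 50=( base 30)40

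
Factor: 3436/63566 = 2/37 = 2^1*37^(-1) 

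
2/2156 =1/1078 = 0.00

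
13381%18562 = 13381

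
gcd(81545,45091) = 1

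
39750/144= 276 + 1/24 =276.04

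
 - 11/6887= -1 + 6876/6887=- 0.00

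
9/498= 3/166  =  0.02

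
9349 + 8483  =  17832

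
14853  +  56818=71671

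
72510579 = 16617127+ 55893452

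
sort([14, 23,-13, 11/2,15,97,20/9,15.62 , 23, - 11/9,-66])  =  [ - 66, - 13, - 11/9, 20/9, 11/2,14  ,  15 , 15.62,23  ,  23 , 97 ]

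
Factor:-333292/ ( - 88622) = 2^1*73^ ( - 1 )*97^1 *607^ ( - 1)*859^1 = 166646/44311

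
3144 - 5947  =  -2803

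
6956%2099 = 659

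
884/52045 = 884/52045 = 0.02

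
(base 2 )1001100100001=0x1321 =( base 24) 8c1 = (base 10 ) 4897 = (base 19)dae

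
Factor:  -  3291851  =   - 79^1 * 41669^1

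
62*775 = 48050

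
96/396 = 8/33 = 0.24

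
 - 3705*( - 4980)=18450900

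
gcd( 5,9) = 1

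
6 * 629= 3774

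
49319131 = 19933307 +29385824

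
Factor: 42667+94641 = 2^2*34327^1 = 137308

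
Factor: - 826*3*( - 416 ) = 2^6*3^1*7^1*13^1*59^1=1030848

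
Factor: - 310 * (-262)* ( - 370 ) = - 2^3*5^2*31^1*37^1*131^1= - 30051400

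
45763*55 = 2516965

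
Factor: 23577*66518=2^1*3^1*29^1 * 79^1 *271^1*421^1 = 1568294886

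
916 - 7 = 909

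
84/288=7/24 = 0.29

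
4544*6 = 27264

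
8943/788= 8943/788 = 11.35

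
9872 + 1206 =11078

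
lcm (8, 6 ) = 24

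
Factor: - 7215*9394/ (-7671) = 22592570/2557 =2^1 * 5^1*7^1*11^1*13^1*37^1 * 61^1*2557^( - 1)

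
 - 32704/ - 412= 8176/103 = 79.38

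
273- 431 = -158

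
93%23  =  1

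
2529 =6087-3558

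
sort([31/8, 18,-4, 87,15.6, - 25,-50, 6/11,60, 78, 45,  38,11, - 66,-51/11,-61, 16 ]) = [ - 66, - 61, - 50, - 25, - 51/11, - 4,6/11, 31/8, 11,15.6,16,18,38,45, 60,78, 87 ]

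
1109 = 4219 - 3110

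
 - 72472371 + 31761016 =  - 40711355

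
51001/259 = 51001/259= 196.92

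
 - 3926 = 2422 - 6348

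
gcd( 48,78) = 6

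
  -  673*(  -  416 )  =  279968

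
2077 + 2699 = 4776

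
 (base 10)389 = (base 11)324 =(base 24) g5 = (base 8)605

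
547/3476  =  547/3476= 0.16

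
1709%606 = 497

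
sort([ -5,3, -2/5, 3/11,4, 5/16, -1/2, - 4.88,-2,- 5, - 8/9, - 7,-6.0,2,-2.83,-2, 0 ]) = [ - 7, - 6.0,-5, - 5,  -  4.88 , - 2.83,  -  2, - 2,-8/9 , - 1/2 ,  -  2/5, 0, 3/11, 5/16, 2,3, 4] 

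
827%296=235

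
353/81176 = 353/81176 = 0.00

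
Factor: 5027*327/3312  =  2^( - 4)*3^ ( -1) * 11^1*23^( - 1)*109^1*457^1 = 547943/1104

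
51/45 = 17/15 = 1.13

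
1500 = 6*250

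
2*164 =328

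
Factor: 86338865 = 5^1 * 563^1 * 30671^1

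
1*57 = 57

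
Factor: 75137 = 227^1 * 331^1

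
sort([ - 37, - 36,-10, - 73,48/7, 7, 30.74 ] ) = [ - 73, - 37,- 36, - 10, 48/7, 7, 30.74]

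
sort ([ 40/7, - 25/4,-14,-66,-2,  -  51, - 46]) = [ - 66, - 51, - 46,-14 , - 25/4,-2,40/7 ]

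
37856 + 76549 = 114405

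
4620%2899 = 1721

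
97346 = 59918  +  37428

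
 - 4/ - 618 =2/309=0.01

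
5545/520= 1109/104 = 10.66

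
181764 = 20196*9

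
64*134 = 8576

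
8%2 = 0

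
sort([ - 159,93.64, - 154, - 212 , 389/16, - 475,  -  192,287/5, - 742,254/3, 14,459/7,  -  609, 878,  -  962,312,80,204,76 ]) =[ - 962, - 742,  -  609,-475, - 212,-192,- 159,  -  154,14, 389/16, 287/5, 459/7,76,80 , 254/3,93.64, 204,312,878]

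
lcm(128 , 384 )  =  384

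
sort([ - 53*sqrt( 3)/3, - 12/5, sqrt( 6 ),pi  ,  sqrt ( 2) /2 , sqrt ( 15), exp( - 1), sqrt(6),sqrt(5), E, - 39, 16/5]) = [ - 39, - 53*sqrt(3)/3, - 12/5, exp( - 1),sqrt ( 2)/2, sqrt( 5 ),sqrt ( 6),sqrt( 6),E,pi,16/5,sqrt(15)] 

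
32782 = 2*16391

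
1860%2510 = 1860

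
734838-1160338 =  - 425500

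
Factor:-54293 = -54293^1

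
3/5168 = 3/5168=0.00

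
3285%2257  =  1028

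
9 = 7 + 2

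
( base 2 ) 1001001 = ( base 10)73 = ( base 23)34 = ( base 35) 23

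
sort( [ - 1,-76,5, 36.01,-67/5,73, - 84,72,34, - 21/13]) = [-84,-76, - 67/5,-21/13,-1,5,34,  36.01,72,73]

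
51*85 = 4335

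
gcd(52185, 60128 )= 1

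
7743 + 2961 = 10704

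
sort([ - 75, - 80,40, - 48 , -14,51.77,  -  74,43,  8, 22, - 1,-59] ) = [-80, -75,-74 ,-59, - 48 ,-14, - 1, 8, 22,40,43 , 51.77 ] 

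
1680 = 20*84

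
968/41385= 968/41385= 0.02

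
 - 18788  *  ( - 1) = 18788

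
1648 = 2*824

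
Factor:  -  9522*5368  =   - 2^4*3^2*11^1*23^2*61^1 = - 51114096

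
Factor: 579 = 3^1*193^1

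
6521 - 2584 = 3937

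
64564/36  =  16141/9  =  1793.44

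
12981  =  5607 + 7374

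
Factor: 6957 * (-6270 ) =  - 2^1*3^3*5^1*11^1*19^1*773^1 = - 43620390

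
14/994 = 1/71= 0.01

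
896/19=896/19 = 47.16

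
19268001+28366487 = 47634488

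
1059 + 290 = 1349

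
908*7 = 6356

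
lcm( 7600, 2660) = 53200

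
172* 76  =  13072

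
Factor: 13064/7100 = 2^1 * 5^(-2) * 23^1= 46/25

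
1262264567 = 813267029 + 448997538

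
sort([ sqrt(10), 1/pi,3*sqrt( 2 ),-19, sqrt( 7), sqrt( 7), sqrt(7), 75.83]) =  [-19, 1/pi, sqrt( 7 ), sqrt(7 ), sqrt( 7 ), sqrt(10), 3*sqrt( 2), 75.83] 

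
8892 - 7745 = 1147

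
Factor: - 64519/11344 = -2^(- 4)*7^1*13^1 = - 91/16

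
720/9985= 144/1997= 0.07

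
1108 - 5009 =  - 3901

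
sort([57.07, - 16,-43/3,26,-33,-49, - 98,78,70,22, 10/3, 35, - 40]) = [ - 98,-49, - 40, - 33,-16, -43/3,10/3, 22, 26,  35,57.07,70,78] 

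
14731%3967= 2830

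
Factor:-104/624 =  - 2^( - 1 )*3^( - 1 ) = - 1/6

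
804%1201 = 804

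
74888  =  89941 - 15053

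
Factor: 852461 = 269^1*3169^1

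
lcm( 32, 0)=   0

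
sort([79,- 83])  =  [ - 83 , 79 ] 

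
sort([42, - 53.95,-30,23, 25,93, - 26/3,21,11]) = [ - 53.95,-30 , - 26/3,11,  21, 23,  25,  42,93]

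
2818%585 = 478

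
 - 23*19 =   -  437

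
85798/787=109 + 15/787  =  109.02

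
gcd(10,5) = 5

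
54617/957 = 54617/957 = 57.07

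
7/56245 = 1/8035 = 0.00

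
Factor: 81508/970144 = 41/488 = 2^ ( - 3)*41^1 * 61^( - 1)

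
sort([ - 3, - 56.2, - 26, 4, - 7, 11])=[ - 56.2, - 26, - 7, - 3, 4, 11]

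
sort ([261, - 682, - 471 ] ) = [- 682, - 471, 261 ]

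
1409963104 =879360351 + 530602753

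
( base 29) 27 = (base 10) 65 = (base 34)1V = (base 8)101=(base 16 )41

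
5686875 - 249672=5437203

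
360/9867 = 120/3289 = 0.04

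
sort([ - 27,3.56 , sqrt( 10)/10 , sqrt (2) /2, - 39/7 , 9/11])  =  [ - 27, - 39/7,  sqrt( 10)/10, sqrt( 2) /2 , 9/11, 3.56]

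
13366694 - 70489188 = - 57122494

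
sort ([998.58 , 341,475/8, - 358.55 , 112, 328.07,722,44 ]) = [ - 358.55, 44,475/8,112,328.07,341, 722,998.58 ]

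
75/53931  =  25/17977=0.00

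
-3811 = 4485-8296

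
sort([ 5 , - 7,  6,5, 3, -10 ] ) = [ - 10, - 7,3,5,  5,6 ]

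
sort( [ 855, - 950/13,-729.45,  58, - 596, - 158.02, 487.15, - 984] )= [ - 984, - 729.45, - 596, - 158.02, - 950/13,58, 487.15, 855]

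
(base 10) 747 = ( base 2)1011101011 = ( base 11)61a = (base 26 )12J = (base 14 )3b5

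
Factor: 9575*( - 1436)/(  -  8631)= 13749700/8631 = 2^2* 3^( - 2)*5^2*7^( - 1) * 137^( - 1 )*359^1*383^1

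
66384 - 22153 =44231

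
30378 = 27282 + 3096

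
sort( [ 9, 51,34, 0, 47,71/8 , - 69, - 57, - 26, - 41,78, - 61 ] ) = [ - 69, - 61, - 57, - 41, - 26,0,71/8,9, 34, 47,  51, 78] 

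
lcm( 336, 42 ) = 336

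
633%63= 3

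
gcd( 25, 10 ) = 5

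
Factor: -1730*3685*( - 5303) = 2^1*5^2*11^1* 67^1*173^1 * 5303^1 =33806890150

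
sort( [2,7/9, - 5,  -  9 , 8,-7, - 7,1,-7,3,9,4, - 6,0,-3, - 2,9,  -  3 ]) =[ - 9,  -  7, -7,-7, - 6  ,- 5  , - 3, - 3 ,-2,0, 7/9,1,2,3,4,  8,9 , 9 ] 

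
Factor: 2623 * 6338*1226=2^2*43^1*61^1*613^1*3169^1 = 20381727724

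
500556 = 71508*7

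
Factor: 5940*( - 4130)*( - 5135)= 2^3*3^3 * 5^3*7^1*11^1*13^1*59^1*79^1= 125972847000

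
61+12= 73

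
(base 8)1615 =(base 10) 909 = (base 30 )109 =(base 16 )38D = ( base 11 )757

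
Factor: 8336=2^4*521^1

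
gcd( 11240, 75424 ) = 8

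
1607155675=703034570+904121105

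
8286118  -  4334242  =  3951876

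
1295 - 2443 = -1148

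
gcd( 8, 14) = 2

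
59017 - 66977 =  - 7960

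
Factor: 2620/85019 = 20/649 = 2^2*5^1*11^ ( - 1 ) * 59^ ( - 1)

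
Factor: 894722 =2^1*31^1*14431^1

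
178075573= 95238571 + 82837002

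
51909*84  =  4360356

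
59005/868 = 67+849/868 = 67.98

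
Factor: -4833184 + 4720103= - 113081 = - 113081^1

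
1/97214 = 1/97214 =0.00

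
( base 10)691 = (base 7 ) 2005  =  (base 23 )171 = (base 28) oj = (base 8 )1263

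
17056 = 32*533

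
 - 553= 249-802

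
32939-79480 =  - 46541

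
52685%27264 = 25421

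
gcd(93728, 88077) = 1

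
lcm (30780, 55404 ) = 277020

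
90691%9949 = 1150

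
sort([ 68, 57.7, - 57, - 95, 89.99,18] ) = [- 95, - 57, 18, 57.7,68,89.99] 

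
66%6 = 0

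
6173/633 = 6173/633 = 9.75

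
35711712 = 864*41333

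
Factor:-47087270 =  -2^1*5^1 * 41^1*114847^1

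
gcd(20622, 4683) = 21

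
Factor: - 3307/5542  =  -2^( - 1)*17^( - 1 )*163^( - 1) * 3307^1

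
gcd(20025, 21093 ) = 267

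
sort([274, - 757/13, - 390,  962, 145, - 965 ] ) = [ - 965, - 390, - 757/13, 145,274,962]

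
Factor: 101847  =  3^1*17^1*1997^1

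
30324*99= 3002076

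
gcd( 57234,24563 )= 1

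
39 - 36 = 3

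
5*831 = 4155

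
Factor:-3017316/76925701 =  - 2^2* 3^1 * 37^( - 1) * 251443^1*2079073^( - 1) 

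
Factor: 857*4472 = 2^3*13^1*43^1*857^1= 3832504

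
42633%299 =175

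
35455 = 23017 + 12438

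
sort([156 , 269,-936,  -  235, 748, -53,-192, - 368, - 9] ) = [- 936,-368, - 235, - 192,-53,  -  9 , 156, 269 , 748 ]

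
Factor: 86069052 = 2^2*3^2*89^1*26863^1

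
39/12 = 13/4 = 3.25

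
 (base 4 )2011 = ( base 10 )133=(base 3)11221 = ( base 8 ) 205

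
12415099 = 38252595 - 25837496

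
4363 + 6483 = 10846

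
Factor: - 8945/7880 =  -1789/1576 = - 2^ ( - 3) * 197^( - 1)*1789^1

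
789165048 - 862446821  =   - 73281773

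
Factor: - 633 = -3^1*211^1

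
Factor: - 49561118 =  - 2^1*24780559^1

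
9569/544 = 9569/544  =  17.59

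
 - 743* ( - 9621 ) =7148403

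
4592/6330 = 2296/3165 = 0.73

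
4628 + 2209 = 6837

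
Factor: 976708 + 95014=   2^1 * 535861^1= 1071722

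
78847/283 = 278 + 173/283 = 278.61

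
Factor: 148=2^2*37^1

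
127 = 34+93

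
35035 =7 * 5005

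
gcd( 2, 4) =2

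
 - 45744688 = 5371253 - 51115941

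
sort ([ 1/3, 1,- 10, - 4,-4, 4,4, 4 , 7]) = [ - 10, - 4, -4,1/3, 1, 4 , 4,4,7]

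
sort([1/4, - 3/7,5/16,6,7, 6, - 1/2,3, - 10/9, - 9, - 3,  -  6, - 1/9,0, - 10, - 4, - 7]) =[ - 10, - 9,  -  7, - 6,- 4, - 3,-10/9, - 1/2,- 3/7, - 1/9,0,1/4,  5/16, 3,6,6, 7] 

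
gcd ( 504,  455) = 7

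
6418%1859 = 841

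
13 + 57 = 70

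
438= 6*73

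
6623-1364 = 5259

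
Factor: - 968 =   -  2^3*11^2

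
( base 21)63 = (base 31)45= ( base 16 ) 81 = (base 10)129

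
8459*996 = 8425164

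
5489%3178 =2311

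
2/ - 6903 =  - 2/6903  =  - 0.00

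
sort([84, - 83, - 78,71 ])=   [ - 83, - 78, 71, 84] 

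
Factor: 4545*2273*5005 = 3^2*5^2 * 7^1*11^1*13^1 * 101^1*2273^1 = 51705578925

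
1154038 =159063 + 994975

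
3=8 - 5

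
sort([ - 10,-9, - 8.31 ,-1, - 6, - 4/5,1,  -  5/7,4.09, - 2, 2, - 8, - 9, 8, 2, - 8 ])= [ - 10, - 9,-9, - 8.31, - 8, - 8, - 6, - 2, - 1, - 4/5, - 5/7,1, 2, 2, 4.09, 8 ]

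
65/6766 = 65/6766 = 0.01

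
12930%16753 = 12930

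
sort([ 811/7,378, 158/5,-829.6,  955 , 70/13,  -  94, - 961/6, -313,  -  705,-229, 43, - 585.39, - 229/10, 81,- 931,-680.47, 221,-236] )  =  [- 931, - 829.6,-705,-680.47,-585.39 , - 313,-236, - 229,  -  961/6, - 94 ,-229/10,70/13, 158/5, 43, 81,811/7, 221, 378, 955 ] 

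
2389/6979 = 2389/6979 = 0.34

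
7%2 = 1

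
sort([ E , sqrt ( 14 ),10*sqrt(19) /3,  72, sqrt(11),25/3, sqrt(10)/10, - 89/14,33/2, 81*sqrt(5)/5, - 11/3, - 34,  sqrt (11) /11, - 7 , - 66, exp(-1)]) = [ - 66,  -  34, - 7, - 89/14, - 11/3, sqrt(11 ) /11, sqrt(10)/10 , exp( - 1) , E,sqrt(11), sqrt(14 ), 25/3,10 *sqrt(19)/3, 33/2,  81*sqrt( 5 )/5, 72 ]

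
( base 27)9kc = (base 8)15711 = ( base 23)DA6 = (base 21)g2f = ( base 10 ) 7113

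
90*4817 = 433530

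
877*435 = 381495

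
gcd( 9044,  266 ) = 266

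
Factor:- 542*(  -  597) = 2^1*3^1 * 199^1*271^1  =  323574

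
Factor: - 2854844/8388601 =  - 2^2*13^( - 1)*17^1*67^( - 1)*9631^( - 1)*41983^1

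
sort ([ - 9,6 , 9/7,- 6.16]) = [-9,-6.16, 9/7, 6 ]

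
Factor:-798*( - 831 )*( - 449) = - 297748962  =  - 2^1*3^2*7^1*19^1*277^1*449^1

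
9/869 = 9/869 = 0.01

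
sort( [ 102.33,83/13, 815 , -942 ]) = [ - 942,83/13,102.33,815]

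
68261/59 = 1156 + 57/59 = 1156.97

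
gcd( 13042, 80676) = 2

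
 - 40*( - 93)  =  3720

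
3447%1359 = 729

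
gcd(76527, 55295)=1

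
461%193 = 75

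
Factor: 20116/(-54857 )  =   - 2^2* 11^ (-1)*47^1*107^1  *  4987^(- 1 ) 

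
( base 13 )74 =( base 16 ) 5F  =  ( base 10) 95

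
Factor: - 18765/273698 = -2^( - 1)*3^3*5^1*139^1*136849^ ( - 1 )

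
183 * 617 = 112911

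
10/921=10/921 = 0.01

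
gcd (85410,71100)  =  90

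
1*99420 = 99420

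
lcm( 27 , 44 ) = 1188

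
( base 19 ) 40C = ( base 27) 1QP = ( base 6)10424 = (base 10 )1456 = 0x5b0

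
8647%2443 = 1318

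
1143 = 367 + 776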